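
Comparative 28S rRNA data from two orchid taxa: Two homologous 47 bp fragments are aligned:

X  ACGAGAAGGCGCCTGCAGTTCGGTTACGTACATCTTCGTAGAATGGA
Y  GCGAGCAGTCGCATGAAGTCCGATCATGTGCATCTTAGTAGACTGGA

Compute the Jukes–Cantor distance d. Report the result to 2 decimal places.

0.31

The sequences differ at 12 of 47 sites, so p = 12/47 ≈ 0.255319.
d = −(3/4) ln(1 − 4p/3) = −0.75 ln(1 − 0.340425) = −0.75 ln(0.659575)
  = −0.75 × (-0.416160) = 0.312120 substitutions/site.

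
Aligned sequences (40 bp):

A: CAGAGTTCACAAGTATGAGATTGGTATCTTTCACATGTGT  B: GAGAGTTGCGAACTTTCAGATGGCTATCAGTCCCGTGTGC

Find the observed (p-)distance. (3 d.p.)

The sequences differ at 14 of 40 positions.
p = 14/40 = 0.350.

0.350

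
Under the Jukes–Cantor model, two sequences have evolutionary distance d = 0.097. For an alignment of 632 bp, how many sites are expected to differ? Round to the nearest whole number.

58

Invert JC69: p = (3/4)(1 − e^(−4d/3)) = 0.75 × (1 − e^(-0.129333)) = 0.75 × (1 − 0.878681) = 0.090989.
Expected differing sites = pL ≈ 0.090989 × 632 = 57.505048 ≈ 58.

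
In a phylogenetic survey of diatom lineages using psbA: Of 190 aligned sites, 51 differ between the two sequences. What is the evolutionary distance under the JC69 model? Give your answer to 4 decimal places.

0.3323

p = 51/190 ≈ 0.268421.
d = −(3/4) ln(1 − 4p/3) = −0.75 ln(1 − 0.357895) = −0.75 ln(0.642105)
  = −0.75 × (-0.443003) = 0.332252 substitutions/site.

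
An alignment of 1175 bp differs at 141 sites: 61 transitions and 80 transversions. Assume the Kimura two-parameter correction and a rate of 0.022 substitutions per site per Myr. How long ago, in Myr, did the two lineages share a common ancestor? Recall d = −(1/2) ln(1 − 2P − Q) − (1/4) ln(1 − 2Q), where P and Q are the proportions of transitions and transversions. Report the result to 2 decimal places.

P = 61/1175 ≈ 0.051915 and Q = 80/1175 ≈ 0.068085.
Under the Kimura two-parameter model, d = −½ ln(1 − 2P − Q) − ¼ ln(1 − 2Q).
1 − 2P − Q = 0.828085, giving −½ ln(0.828085) = 0.094320.
1 − 2Q = 0.86383, giving −¼ ln(0.86383) = 0.036595.
d = 0.094320 + 0.036595 = 0.130915.
Under a molecular clock d = 2μt, so t = d/(2μ) = 0.130915 / (2 × 0.022) = 2.98 Myr.

2.98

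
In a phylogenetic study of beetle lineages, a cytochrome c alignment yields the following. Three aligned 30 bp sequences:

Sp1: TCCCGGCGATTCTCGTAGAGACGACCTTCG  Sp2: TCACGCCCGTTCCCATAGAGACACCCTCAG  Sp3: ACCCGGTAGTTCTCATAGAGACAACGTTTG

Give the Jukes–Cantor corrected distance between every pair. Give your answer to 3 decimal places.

Sp1–Sp2: 10/30 sites differ → p ≈ 0.333333, d = −0.75 ln(1 − 0.444444) = 0.440839 ≈ 0.441.
Sp1–Sp3: 8/30 sites differ → p ≈ 0.266667, d = −0.75 ln(1 − 0.355556) = 0.329526 ≈ 0.330.
Sp2–Sp3: 10/30 sites differ → p ≈ 0.333333, d = −0.75 ln(1 − 0.444444) = 0.440839 ≈ 0.441.

d(Sp1,Sp2) = 0.441, d(Sp1,Sp3) = 0.330, d(Sp2,Sp3) = 0.441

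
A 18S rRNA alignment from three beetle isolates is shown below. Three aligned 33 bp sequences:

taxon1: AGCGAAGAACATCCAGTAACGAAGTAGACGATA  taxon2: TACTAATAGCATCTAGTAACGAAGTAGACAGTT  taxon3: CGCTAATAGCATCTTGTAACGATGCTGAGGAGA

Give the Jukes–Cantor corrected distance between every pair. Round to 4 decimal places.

d(taxon1,taxon2) = 0.3390, d(taxon1,taxon3) = 0.4408, d(taxon2,taxon3) = 0.4408

taxon1–taxon2: 9/33 sites differ → p ≈ 0.272727, d = −0.75 ln(1 − 0.363636) = 0.338988 ≈ 0.3390.
taxon1–taxon3: 11/33 sites differ → p ≈ 0.333333, d = −0.75 ln(1 − 0.444444) = 0.440839 ≈ 0.4408.
taxon2–taxon3: 11/33 sites differ → p ≈ 0.333333, d = −0.75 ln(1 − 0.444444) = 0.440839 ≈ 0.4408.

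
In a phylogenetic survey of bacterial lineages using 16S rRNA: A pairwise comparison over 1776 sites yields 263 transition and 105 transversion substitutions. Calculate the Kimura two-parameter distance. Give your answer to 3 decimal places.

0.251

P = 263/1776 ≈ 0.148086 and Q = 105/1776 ≈ 0.059122.
Under the Kimura two-parameter model, d = −½ ln(1 − 2P − Q) − ¼ ln(1 − 2Q).
1 − 2P − Q = 0.644706, giving −½ ln(0.644706) = 0.219480.
1 − 2Q = 0.881756, giving −¼ ln(0.881756) = 0.031460.
d = 0.219480 + 0.031460 = 0.250940.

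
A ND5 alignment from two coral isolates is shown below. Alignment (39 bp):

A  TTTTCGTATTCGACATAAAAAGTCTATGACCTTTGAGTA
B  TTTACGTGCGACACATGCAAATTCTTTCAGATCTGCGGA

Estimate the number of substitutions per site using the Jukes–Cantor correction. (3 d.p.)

0.594

The sequences differ at 16 of 39 sites, so p = 16/39 ≈ 0.410256.
d = −(3/4) ln(1 − 4p/3) = −0.75 ln(1 − 0.547008) = −0.75 ln(0.452992)
  = −0.75 × (-0.791881) = 0.593911 substitutions/site.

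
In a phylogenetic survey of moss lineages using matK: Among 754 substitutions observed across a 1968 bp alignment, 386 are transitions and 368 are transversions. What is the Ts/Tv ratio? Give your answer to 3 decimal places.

R = 386/368 = 1.048913… ≈ 1.049 (to 3 d.p.).

1.049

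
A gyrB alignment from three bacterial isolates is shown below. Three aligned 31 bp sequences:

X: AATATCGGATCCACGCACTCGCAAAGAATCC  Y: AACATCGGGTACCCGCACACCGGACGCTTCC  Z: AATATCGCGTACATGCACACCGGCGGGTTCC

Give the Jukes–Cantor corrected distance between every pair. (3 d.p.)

d(X,Y) = 0.481, d(X,Z) = 0.544, d(Y,Z) = 0.269

X–Y: 11/31 sites differ → p ≈ 0.354839, d = −0.75 ln(1 − 0.473119) = 0.480585 ≈ 0.481.
X–Z: 12/31 sites differ → p ≈ 0.387097, d = −0.75 ln(1 − 0.516129) = 0.544453 ≈ 0.544.
Y–Z: 7/31 sites differ → p ≈ 0.225806, d = −0.75 ln(1 − 0.301075) = 0.268659 ≈ 0.269.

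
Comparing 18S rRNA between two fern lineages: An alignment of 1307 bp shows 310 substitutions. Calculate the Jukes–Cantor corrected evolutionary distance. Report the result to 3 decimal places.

p = 310/1307 ≈ 0.237184.
d = −(3/4) ln(1 − 4p/3) = −0.75 ln(1 − 0.316245) = −0.75 ln(0.683755)
  = −0.75 × (-0.380156) = 0.285117 substitutions/site.

0.285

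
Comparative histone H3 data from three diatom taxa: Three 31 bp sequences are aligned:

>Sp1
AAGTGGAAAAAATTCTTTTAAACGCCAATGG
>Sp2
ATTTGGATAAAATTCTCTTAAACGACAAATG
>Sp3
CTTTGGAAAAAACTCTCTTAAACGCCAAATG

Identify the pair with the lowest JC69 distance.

Sp1–Sp2: 7/31 differ, p = 0.226, d = 0.269.
Sp1–Sp3: 7/31 differ, p = 0.226, d = 0.269.
Sp2–Sp3: 4/31 differ, p = 0.129, d = 0.142.
The smallest distance is between Sp2 and Sp3.

Sp2 and Sp3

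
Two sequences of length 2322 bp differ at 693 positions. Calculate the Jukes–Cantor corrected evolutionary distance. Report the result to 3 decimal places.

0.381

p = 693/2322 ≈ 0.29845.
d = −(3/4) ln(1 − 4p/3) = −0.75 ln(1 − 0.397933) = −0.75 ln(0.602067)
  = −0.75 × (-0.507387) = 0.380540 substitutions/site.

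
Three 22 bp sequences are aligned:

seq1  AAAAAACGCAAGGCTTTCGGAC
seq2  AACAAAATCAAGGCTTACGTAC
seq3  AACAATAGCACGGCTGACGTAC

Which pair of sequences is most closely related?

seq1–seq2: 5/22 differ, p = 0.227, d = 0.271.
seq1–seq3: 7/22 differ, p = 0.318, d = 0.414.
seq2–seq3: 4/22 differ, p = 0.182, d = 0.208.
The smallest distance is between seq2 and seq3.

seq2 and seq3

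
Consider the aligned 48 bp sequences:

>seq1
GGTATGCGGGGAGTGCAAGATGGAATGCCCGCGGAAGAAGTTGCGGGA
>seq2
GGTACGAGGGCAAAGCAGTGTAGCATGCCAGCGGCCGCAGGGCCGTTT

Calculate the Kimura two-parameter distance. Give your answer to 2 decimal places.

0.61

Of 48 sites, 5 differences are transitions and 15 are transversions, so P = 5/48 ≈ 0.104167 and Q = 15/48 = 0.3125.
Under the Kimura two-parameter model, d = −½ ln(1 − 2P − Q) − ¼ ln(1 − 2Q).
1 − 2P − Q = 0.479166, giving −½ ln(0.479166) = 0.367854.
1 − 2Q = 0.375, giving −¼ ln(0.375) = 0.245207.
d = 0.367854 + 0.245207 = 0.613061.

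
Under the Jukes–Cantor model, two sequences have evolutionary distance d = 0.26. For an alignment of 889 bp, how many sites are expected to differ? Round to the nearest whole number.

Invert JC69: p = (3/4)(1 − e^(−4d/3)) = 0.75 × (1 − e^(-0.346667)) = 0.75 × (1 − 0.707041) = 0.219719.
Expected differing sites = pL ≈ 0.219719 × 889 = 195.330191 ≈ 195.

195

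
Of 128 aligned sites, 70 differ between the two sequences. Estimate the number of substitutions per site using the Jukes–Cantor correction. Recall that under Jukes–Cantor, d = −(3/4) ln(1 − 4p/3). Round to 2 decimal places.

0.98

p = 70/128 = 0.546875.
d = −(3/4) ln(1 − 4p/3) = −0.75 ln(1 − 0.729167) = −0.75 ln(0.270833)
  = −0.75 × (-1.306253) = 0.979690 substitutions/site.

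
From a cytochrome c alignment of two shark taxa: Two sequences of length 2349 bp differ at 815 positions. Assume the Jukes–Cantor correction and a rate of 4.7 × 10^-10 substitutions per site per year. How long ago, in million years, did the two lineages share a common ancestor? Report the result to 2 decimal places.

p = 815/2349 ≈ 0.346956.
d = −(3/4) ln(1 − 4p/3) = −0.75 ln(1 − 0.462608) = −0.75 ln(0.537392)
  = −0.75 × (-0.621027) = 0.465770 substitutions/site.
Under a molecular clock d = 2μt, so t = d/(2μ) = 0.465770 / (2 × 4.7 × 10^-10) = 495.50 million years.

495.50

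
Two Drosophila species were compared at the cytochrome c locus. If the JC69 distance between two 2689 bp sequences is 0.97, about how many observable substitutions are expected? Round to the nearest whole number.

Invert JC69: p = (3/4)(1 − e^(−4d/3)) = 0.75 × (1 − e^(-1.293333)) = 0.75 × (1 − 0.274355) = 0.544234.
Expected differing sites = pL ≈ 0.544234 × 2689 = 1463.445226 ≈ 1463.

1463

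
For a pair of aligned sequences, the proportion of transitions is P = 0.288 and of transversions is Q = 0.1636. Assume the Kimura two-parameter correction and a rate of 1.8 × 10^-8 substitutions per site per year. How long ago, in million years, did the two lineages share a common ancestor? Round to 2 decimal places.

21.44

Under the Kimura two-parameter model, d = −½ ln(1 − 2P − Q) − ¼ ln(1 − 2Q).
1 − 2P − Q = 0.2604, giving −½ ln(0.2604) = 0.672768.
1 − 2Q = 0.6728, giving −¼ ln(0.6728) = 0.099077.
d = 0.672768 + 0.099077 = 0.771845.
Under a molecular clock d = 2μt, so t = d/(2μ) = 0.771845 / (2 × 1.8 × 10^-8) = 21.44 million years.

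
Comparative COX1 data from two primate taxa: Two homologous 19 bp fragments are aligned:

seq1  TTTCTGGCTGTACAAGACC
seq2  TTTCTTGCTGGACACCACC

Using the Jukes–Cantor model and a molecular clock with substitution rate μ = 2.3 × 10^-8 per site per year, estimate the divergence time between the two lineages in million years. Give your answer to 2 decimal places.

The sequences differ at 4 of 19 sites (6, 11, 15, 16), so p = 4/19 ≈ 0.210526.
d = −(3/4) ln(1 − 4p/3) = −0.75 ln(1 − 0.280701) = −0.75 ln(0.719299)
  = −0.75 × (-0.329478) = 0.247109 substitutions/site.
Under a molecular clock d = 2μt, so t = d/(2μ) = 0.247109 / (2 × 2.3 × 10^-8) = 5.37 million years.

5.37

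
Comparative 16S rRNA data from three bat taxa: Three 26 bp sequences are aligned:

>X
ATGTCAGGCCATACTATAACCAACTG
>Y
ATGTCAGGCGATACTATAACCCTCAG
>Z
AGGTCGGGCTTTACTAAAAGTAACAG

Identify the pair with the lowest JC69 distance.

X and Y

X–Y: 4/26 differ, p = 0.154, d = 0.172.
X–Z: 8/26 differ, p = 0.308, d = 0.396.
Y–Z: 9/26 differ, p = 0.346, d = 0.464.
The smallest distance is between X and Y.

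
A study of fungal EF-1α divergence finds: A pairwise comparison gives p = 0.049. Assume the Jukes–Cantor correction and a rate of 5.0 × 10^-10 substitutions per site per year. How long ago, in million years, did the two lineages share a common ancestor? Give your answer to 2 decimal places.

50.67

d = −(3/4) ln(1 − 4p/3) = −0.75 ln(1 − 0.065333) = −0.75 ln(0.934667)
  = −0.75 × (-0.067565) = 0.050674 substitutions/site.
Under a molecular clock d = 2μt, so t = d/(2μ) = 0.050674 / (2 × 5.0 × 10^-10) = 50.67 million years.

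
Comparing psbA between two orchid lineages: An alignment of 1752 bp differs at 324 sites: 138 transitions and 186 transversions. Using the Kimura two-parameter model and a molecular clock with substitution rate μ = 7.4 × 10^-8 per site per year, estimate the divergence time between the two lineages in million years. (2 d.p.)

1.44

P = 138/1752 ≈ 0.078767 and Q = 186/1752 ≈ 0.106164.
Under the Kimura two-parameter model, d = −½ ln(1 − 2P − Q) − ¼ ln(1 − 2Q).
1 − 2P − Q = 0.736302, giving −½ ln(0.736302) = 0.153057.
1 − 2Q = 0.787672, giving −¼ ln(0.787672) = 0.059668.
d = 0.153057 + 0.059668 = 0.212725.
Under a molecular clock d = 2μt, so t = d/(2μ) = 0.212725 / (2 × 7.4 × 10^-8) = 1.44 million years.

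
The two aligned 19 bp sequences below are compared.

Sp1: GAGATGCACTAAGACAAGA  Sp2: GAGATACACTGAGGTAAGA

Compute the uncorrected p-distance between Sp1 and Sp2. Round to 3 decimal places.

0.211

The sequences differ at 4 of 19 positions (sites 6, 11, 14, 15).
p = 4/19 = 0.210526… ≈ 0.211 (to 3 d.p.).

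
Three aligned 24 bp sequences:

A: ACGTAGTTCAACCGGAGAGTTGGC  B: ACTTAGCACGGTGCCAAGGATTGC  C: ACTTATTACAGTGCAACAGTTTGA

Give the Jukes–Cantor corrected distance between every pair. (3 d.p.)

d(A,B) = 0.961, d(A,C) = 0.708, d(B,C) = 0.441

A–B: 13/24 sites differ → p ≈ 0.541667, d = −0.75 ln(1 − 0.722223) = 0.960702 ≈ 0.961.
A–C: 11/24 sites differ → p ≈ 0.458333, d = −0.75 ln(1 − 0.611111) = 0.708346 ≈ 0.708.
B–C: 8/24 sites differ → p ≈ 0.333333, d = −0.75 ln(1 − 0.444444) = 0.440839 ≈ 0.441.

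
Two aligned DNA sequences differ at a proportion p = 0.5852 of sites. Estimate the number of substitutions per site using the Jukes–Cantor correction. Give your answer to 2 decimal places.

1.14

d = −(3/4) ln(1 − 4p/3) = −0.75 ln(1 − 0.780267) = −0.75 ln(0.219733)
  = −0.75 × (-1.515342) = 1.136507 substitutions/site.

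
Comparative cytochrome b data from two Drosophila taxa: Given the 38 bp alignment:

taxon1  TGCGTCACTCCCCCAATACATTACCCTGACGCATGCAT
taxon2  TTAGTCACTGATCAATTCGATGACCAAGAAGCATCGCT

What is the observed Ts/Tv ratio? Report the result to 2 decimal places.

0.07

Transitions are A↔G and C↔T; transversions are all other mismatches.
Transitions: 1. Transversions: 15.
R = 1/15 = 0.066666… ≈ 0.07 (to 2 d.p.).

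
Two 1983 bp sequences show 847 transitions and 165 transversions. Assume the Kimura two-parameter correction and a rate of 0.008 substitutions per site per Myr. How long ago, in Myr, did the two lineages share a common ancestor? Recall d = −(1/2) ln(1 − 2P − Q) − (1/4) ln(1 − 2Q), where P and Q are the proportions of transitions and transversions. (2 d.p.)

P = 847/1983 ≈ 0.427131 and Q = 165/1983 ≈ 0.083207.
Under the Kimura two-parameter model, d = −½ ln(1 − 2P − Q) − ¼ ln(1 − 2Q).
1 − 2P − Q = 0.062531, giving −½ ln(0.062531) = 1.386046.
1 − 2Q = 0.833586, giving −¼ ln(0.833586) = 0.045505.
d = 1.386046 + 0.045505 = 1.431551.
Under a molecular clock d = 2μt, so t = d/(2μ) = 1.431551 / (2 × 0.008) = 89.47 Myr.

89.47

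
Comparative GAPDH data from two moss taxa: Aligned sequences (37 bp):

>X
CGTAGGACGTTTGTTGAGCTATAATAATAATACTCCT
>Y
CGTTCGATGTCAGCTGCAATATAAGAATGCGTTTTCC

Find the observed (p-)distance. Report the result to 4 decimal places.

The sequences differ at 17 of 37 positions.
p = 17/37 = 0.459459… ≈ 0.4595 (to 4 d.p.).

0.4595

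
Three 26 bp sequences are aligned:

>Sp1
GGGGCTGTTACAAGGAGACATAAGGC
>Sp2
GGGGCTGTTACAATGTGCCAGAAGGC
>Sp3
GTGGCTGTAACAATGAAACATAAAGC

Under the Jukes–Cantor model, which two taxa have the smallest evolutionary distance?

Sp1 and Sp2

Sp1–Sp2: 4/26 differ, p = 0.154, d = 0.172.
Sp1–Sp3: 5/26 differ, p = 0.192, d = 0.222.
Sp2–Sp3: 7/26 differ, p = 0.269, d = 0.334.
The smallest distance is between Sp1 and Sp2.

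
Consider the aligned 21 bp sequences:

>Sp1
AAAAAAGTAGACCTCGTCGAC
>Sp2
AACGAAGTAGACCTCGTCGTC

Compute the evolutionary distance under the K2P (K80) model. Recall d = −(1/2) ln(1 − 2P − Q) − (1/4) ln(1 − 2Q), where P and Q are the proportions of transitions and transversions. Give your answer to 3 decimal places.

0.158

Of 21 sites, 1 differences are transitions and 2 are transversions, so P = 1/21 ≈ 0.047619 and Q = 2/21 ≈ 0.095238.
Under the Kimura two-parameter model, d = −½ ln(1 − 2P − Q) − ¼ ln(1 − 2Q).
1 − 2P − Q = 0.809524, giving −½ ln(0.809524) = 0.105654.
1 − 2Q = 0.809524, giving −¼ ln(0.809524) = 0.052827.
d = 0.105654 + 0.052827 = 0.158481.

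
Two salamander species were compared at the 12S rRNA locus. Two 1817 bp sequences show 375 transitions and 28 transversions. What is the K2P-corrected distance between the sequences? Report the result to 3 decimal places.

0.287

P = 375/1817 ≈ 0.206384 and Q = 28/1817 ≈ 0.01541.
Under the Kimura two-parameter model, d = −½ ln(1 − 2P − Q) − ¼ ln(1 − 2Q).
1 − 2P − Q = 0.571822, giving −½ ln(0.571822) = 0.279464.
1 − 2Q = 0.96918, giving −¼ ln(0.96918) = 0.007826.
d = 0.279464 + 0.007826 = 0.287290.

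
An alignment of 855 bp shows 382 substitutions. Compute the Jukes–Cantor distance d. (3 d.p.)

0.679

p = 382/855 ≈ 0.446784.
d = −(3/4) ln(1 − 4p/3) = −0.75 ln(1 − 0.595712) = −0.75 ln(0.404288)
  = −0.75 × (-0.905628) = 0.679221 substitutions/site.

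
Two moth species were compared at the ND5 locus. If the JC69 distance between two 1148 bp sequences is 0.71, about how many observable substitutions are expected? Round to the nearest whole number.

Invert JC69: p = (3/4)(1 − e^(−4d/3)) = 0.75 × (1 − e^(-0.946667)) = 0.75 × (1 − 0.388032) = 0.458976.
Expected differing sites = pL ≈ 0.458976 × 1148 = 526.904448 ≈ 527.

527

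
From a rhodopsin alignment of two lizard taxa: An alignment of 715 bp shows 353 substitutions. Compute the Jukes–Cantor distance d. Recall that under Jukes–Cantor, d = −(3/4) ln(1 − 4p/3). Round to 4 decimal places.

p = 353/715 ≈ 0.493706.
d = −(3/4) ln(1 − 4p/3) = −0.75 ln(1 − 0.658275) = −0.75 ln(0.341725)
  = −0.75 × (-1.073749) = 0.805312 substitutions/site.

0.8053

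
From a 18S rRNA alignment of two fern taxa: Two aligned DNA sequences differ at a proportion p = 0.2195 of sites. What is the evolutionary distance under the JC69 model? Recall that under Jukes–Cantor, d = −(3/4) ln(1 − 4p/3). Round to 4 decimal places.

0.2597

d = −(3/4) ln(1 − 4p/3) = −0.75 ln(1 − 0.292667) = −0.75 ln(0.707333)
  = −0.75 × (-0.346254) = 0.259691 substitutions/site.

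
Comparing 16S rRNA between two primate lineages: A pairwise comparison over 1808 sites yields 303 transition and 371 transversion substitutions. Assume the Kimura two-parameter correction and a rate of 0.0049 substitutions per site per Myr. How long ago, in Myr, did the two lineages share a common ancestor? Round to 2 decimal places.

53.14

P = 303/1808 ≈ 0.167588 and Q = 371/1808 ≈ 0.205199.
Under the Kimura two-parameter model, d = −½ ln(1 − 2P − Q) − ¼ ln(1 − 2Q).
1 − 2P − Q = 0.459625, giving −½ ln(0.459625) = 0.388672.
1 − 2Q = 0.589602, giving −¼ ln(0.589602) = 0.132077.
d = 0.388672 + 0.132077 = 0.520749.
Under a molecular clock d = 2μt, so t = d/(2μ) = 0.520749 / (2 × 0.0049) = 53.14 Myr.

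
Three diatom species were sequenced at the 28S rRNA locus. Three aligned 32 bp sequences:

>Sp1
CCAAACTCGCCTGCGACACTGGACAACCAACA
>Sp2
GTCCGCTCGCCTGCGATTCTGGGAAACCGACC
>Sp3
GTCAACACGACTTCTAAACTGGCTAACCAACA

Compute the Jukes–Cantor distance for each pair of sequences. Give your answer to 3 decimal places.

Sp1–Sp2: 11/32 sites differ → p = 0.34375, d = −0.75 ln(1 − 0.458333) = 0.459828 ≈ 0.460.
Sp1–Sp3: 10/32 sites differ → p = 0.3125, d = −0.75 ln(1 − 0.416667) = 0.404248 ≈ 0.404.
Sp2–Sp3: 12/32 sites differ → p = 0.375, d = −0.75 ln(1 − 0.5) = 0.519860 ≈ 0.520.

d(Sp1,Sp2) = 0.460, d(Sp1,Sp3) = 0.404, d(Sp2,Sp3) = 0.520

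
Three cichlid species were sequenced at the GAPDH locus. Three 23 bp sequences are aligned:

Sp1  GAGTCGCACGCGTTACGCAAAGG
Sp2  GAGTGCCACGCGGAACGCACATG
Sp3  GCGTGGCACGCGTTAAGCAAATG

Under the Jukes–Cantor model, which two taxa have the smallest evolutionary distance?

Sp1 and Sp3

Sp1–Sp2: 6/23 differ, p = 0.261, d = 0.321.
Sp1–Sp3: 4/23 differ, p = 0.174, d = 0.198.
Sp2–Sp3: 6/23 differ, p = 0.261, d = 0.321.
The smallest distance is between Sp1 and Sp3.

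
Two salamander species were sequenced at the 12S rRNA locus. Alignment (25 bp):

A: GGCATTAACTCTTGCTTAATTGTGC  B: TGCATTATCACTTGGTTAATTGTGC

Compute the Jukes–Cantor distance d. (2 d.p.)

The sequences differ at 4 of 25 sites (1, 8, 10, 15), so p = 4/25 = 0.16.
d = −(3/4) ln(1 − 4p/3) = −0.75 ln(1 − 0.213333) = −0.75 ln(0.786667)
  = −0.75 × (-0.239950) = 0.179963 substitutions/site.

0.18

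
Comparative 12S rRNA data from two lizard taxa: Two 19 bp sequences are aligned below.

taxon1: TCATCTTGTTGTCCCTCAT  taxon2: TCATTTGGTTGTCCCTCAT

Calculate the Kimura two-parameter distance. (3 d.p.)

Of 19 sites, 1 differences are transitions and 1 are transversions, so P = 1/19 ≈ 0.052632 and Q = 1/19 ≈ 0.052632.
Under the Kimura two-parameter model, d = −½ ln(1 − 2P − Q) − ¼ ln(1 − 2Q).
1 − 2P − Q = 0.842104, giving −½ ln(0.842104) = 0.085926.
1 − 2Q = 0.894736, giving −¼ ln(0.894736) = 0.027807.
d = 0.085926 + 0.027807 = 0.113733.

0.114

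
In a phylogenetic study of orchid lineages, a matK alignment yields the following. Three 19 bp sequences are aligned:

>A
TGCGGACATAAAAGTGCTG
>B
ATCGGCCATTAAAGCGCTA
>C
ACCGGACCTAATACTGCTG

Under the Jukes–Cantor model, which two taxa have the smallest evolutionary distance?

A and C

A–B: 6/19 differ, p = 0.316, d = 0.410.
A–C: 5/19 differ, p = 0.263, d = 0.324.
B–C: 8/19 differ, p = 0.421, d = 0.618.
The smallest distance is between A and C.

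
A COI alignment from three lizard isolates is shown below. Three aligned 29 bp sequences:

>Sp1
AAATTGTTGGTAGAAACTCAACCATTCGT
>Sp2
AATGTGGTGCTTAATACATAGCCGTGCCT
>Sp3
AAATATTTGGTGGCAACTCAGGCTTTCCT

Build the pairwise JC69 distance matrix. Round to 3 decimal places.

Sp1–Sp2: 13/29 sites differ → p ≈ 0.448276, d = −0.75 ln(1 − 0.597701) = 0.682920 ≈ 0.683.
Sp1–Sp3: 8/29 sites differ → p ≈ 0.275862, d = −0.75 ln(1 − 0.367816) = 0.343931 ≈ 0.344.
Sp2–Sp3: 15/29 sites differ → p ≈ 0.517241, d = −0.75 ln(1 − 0.689655) = 0.877553 ≈ 0.878.

d(Sp1,Sp2) = 0.683, d(Sp1,Sp3) = 0.344, d(Sp2,Sp3) = 0.878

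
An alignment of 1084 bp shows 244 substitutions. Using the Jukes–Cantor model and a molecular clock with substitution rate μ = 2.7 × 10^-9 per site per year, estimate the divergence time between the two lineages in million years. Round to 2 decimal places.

p = 244/1084 ≈ 0.225092.
d = −(3/4) ln(1 − 4p/3) = −0.75 ln(1 − 0.300123) = −0.75 ln(0.699877)
  = −0.75 × (-0.356851) = 0.267638 substitutions/site.
Under a molecular clock d = 2μt, so t = d/(2μ) = 0.267638 / (2 × 2.7 × 10^-9) = 49.56 million years.

49.56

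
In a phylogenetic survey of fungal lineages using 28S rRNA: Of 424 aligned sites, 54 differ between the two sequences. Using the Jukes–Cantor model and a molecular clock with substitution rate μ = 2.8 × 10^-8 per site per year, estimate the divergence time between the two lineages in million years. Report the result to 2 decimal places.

p = 54/424 ≈ 0.127358.
d = −(3/4) ln(1 − 4p/3) = −0.75 ln(1 − 0.169811) = −0.75 ln(0.830189)
  = −0.75 × (-0.186102) = 0.139577 substitutions/site.
Under a molecular clock d = 2μt, so t = d/(2μ) = 0.139577 / (2 × 2.8 × 10^-8) = 2.49 million years.

2.49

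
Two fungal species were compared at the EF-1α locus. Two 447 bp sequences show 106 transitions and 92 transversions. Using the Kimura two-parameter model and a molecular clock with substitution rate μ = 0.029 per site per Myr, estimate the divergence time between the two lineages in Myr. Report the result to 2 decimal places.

P = 106/447 ≈ 0.237136 and Q = 92/447 ≈ 0.205817.
Under the Kimura two-parameter model, d = −½ ln(1 − 2P − Q) − ¼ ln(1 − 2Q).
1 − 2P − Q = 0.319911, giving −½ ln(0.319911) = 0.569856.
1 − 2Q = 0.588366, giving −¼ ln(0.588366) = 0.132602.
d = 0.569856 + 0.132602 = 0.702458.
Under a molecular clock d = 2μt, so t = d/(2μ) = 0.702458 / (2 × 0.029) = 12.11 Myr.

12.11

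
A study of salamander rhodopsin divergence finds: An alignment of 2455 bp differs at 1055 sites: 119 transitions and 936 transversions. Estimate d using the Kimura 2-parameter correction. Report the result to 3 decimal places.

0.685

P = 119/2455 ≈ 0.048473 and Q = 936/2455 ≈ 0.381263.
Under the Kimura two-parameter model, d = −½ ln(1 − 2P − Q) − ¼ ln(1 − 2Q).
1 − 2P − Q = 0.521791, giving −½ ln(0.521791) = 0.325244.
1 − 2Q = 0.237474, giving −¼ ln(0.237474) = 0.359424.
d = 0.325244 + 0.359424 = 0.684668.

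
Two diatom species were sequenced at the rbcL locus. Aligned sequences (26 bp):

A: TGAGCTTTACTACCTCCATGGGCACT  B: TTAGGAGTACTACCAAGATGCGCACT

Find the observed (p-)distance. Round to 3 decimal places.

The sequences differ at 8 of 26 positions (sites 2, 5, 6, 7, 15, 16, 17, 21).
p = 8/26 = 0.307692… ≈ 0.308 (to 3 d.p.).

0.308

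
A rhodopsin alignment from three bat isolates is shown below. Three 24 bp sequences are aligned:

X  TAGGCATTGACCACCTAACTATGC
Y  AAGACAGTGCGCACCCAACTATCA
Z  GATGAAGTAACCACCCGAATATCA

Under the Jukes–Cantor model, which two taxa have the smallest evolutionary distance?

X and Y

X–Y: 8/24 differ, p = 0.333, d = 0.441.
X–Z: 10/24 differ, p = 0.417, d = 0.608.
Y–Z: 9/24 differ, p = 0.375, d = 0.520.
The smallest distance is between X and Y.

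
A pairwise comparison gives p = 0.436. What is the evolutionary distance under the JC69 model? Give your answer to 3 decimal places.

d = −(3/4) ln(1 − 4p/3) = −0.75 ln(1 − 0.581333) = −0.75 ln(0.418667)
  = −0.75 × (-0.870679) = 0.653009 substitutions/site.

0.653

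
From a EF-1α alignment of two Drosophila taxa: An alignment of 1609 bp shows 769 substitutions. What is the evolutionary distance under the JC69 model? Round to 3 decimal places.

p = 769/1609 ≈ 0.477937.
d = −(3/4) ln(1 − 4p/3) = −0.75 ln(1 − 0.637249) = −0.75 ln(0.362751)
  = −0.75 × (-1.014039) = 0.760529 substitutions/site.

0.761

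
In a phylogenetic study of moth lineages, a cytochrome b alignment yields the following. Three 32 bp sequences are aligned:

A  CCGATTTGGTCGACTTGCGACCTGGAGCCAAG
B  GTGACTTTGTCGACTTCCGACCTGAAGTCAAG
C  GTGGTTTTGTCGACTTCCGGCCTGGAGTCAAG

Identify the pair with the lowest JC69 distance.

A–B: 7/32 differ, p = 0.219, d = 0.259.
A–C: 7/32 differ, p = 0.219, d = 0.259.
B–C: 4/32 differ, p = 0.125, d = 0.137.
The smallest distance is between B and C.

B and C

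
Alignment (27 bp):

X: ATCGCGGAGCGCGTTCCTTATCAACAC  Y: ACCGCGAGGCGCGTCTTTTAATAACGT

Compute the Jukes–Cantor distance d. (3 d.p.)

0.511

The sequences differ at 10 of 27 sites (2, 7, 8, 15, 16, 17, 21, 22, 26, 27), so p = 10/27 ≈ 0.37037.
d = −(3/4) ln(1 − 4p/3) = −0.75 ln(1 − 0.493827) = −0.75 ln(0.506173)
  = −0.75 × (-0.680877) = 0.510658 substitutions/site.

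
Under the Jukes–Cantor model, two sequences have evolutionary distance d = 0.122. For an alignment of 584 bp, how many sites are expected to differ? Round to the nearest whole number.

Invert JC69: p = (3/4)(1 − e^(−4d/3)) = 0.75 × (1 − e^(-0.162667)) = 0.75 × (1 − 0.849874) = 0.112595.
Expected differing sites = pL ≈ 0.112595 × 584 = 65.75548 ≈ 66.

66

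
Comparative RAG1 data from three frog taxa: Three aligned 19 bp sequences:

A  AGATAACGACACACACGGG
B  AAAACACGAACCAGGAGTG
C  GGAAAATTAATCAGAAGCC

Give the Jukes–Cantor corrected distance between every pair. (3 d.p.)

d(A,B) = 0.749, d(A,C) = 0.907, d(B,C) = 0.749

A–B: 9/19 sites differ → p ≈ 0.473684, d = −0.75 ln(1 − 0.631579) = 0.748897 ≈ 0.749.
A–C: 10/19 sites differ → p ≈ 0.526316, d = −0.75 ln(1 − 0.701755) = 0.907380 ≈ 0.907.
B–C: 9/19 sites differ → p ≈ 0.473684, d = −0.75 ln(1 − 0.631579) = 0.748897 ≈ 0.749.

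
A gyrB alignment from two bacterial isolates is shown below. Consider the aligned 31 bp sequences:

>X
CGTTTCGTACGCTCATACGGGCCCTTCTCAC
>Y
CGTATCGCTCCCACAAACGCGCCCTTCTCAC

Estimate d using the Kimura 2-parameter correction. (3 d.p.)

0.272

Of 31 sites, 1 differences are transitions and 6 are transversions, so P = 1/31 ≈ 0.032258 and Q = 6/31 ≈ 0.193548.
Under the Kimura two-parameter model, d = −½ ln(1 − 2P − Q) − ¼ ln(1 − 2Q).
1 − 2P − Q = 0.741936, giving −½ ln(0.741936) = 0.149246.
1 − 2Q = 0.612904, giving −¼ ln(0.612904) = 0.122387.
d = 0.149246 + 0.122387 = 0.271633.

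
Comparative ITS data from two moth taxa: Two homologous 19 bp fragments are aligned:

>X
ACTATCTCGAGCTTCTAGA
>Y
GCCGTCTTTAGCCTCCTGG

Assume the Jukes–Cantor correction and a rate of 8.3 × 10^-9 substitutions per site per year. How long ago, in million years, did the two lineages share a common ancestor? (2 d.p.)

45.11

The sequences differ at 9 of 19 sites (1, 3, 4, 8, 9, 13, 16, 17, 19), so p = 9/19 ≈ 0.473684.
d = −(3/4) ln(1 − 4p/3) = −0.75 ln(1 − 0.631579) = −0.75 ln(0.368421)
  = −0.75 × (-0.998529) = 0.748897 substitutions/site.
Under a molecular clock d = 2μt, so t = d/(2μ) = 0.748897 / (2 × 8.3 × 10^-9) = 45.11 million years.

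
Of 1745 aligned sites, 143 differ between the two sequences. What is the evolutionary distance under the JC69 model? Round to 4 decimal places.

0.0868

p = 143/1745 ≈ 0.081948.
d = −(3/4) ln(1 − 4p/3) = −0.75 ln(1 − 0.109264) = −0.75 ln(0.890736)
  = −0.75 × (-0.115707) = 0.086780 substitutions/site.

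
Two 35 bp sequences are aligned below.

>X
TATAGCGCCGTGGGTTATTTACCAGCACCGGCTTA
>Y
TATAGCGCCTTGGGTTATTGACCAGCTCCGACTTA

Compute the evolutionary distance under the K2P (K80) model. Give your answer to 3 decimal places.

0.124

Of 35 sites, 1 differences are transitions and 3 are transversions, so P = 1/35 ≈ 0.028571 and Q = 3/35 ≈ 0.085714.
Under the Kimura two-parameter model, d = −½ ln(1 − 2P − Q) − ¼ ln(1 − 2Q).
1 − 2P − Q = 0.857144, giving −½ ln(0.857144) = 0.077075.
1 − 2Q = 0.828572, giving −¼ ln(0.828572) = 0.047013.
d = 0.077075 + 0.047013 = 0.124088.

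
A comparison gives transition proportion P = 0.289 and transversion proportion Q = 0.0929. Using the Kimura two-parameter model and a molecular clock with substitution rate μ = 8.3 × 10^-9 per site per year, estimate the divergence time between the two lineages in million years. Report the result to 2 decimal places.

36.57

Under the Kimura two-parameter model, d = −½ ln(1 − 2P − Q) − ¼ ln(1 − 2Q).
1 − 2P − Q = 0.3291, giving −½ ln(0.3291) = 0.555697.
1 − 2Q = 0.8142, giving −¼ ln(0.8142) = 0.051387.
d = 0.555697 + 0.051387 = 0.607084.
Under a molecular clock d = 2μt, so t = d/(2μ) = 0.607084 / (2 × 8.3 × 10^-9) = 36.57 million years.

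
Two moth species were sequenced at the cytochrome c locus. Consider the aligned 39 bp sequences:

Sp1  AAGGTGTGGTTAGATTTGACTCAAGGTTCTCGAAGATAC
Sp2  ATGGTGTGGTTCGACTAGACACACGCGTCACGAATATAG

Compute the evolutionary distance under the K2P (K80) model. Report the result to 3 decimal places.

Of 39 sites, 1 differences are transitions and 10 are transversions, so P = 1/39 ≈ 0.025641 and Q = 10/39 ≈ 0.25641.
Under the Kimura two-parameter model, d = −½ ln(1 − 2P − Q) − ¼ ln(1 − 2Q).
1 − 2P − Q = 0.692308, giving −½ ln(0.692308) = 0.183862.
1 − 2Q = 0.48718, giving −¼ ln(0.48718) = 0.179780.
d = 0.183862 + 0.179780 = 0.363642.

0.364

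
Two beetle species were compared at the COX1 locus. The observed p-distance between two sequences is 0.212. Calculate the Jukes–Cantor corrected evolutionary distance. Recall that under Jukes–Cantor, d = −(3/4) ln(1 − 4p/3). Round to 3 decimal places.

d = −(3/4) ln(1 − 4p/3) = −0.75 ln(1 − 0.282667) = −0.75 ln(0.717333)
  = −0.75 × (-0.332215) = 0.249161 substitutions/site.

0.249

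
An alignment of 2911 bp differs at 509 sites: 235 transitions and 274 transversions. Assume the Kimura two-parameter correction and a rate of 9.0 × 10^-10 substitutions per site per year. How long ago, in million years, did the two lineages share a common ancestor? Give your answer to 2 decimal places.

110.95

P = 235/2911 ≈ 0.080728 and Q = 274/2911 ≈ 0.094126.
Under the Kimura two-parameter model, d = −½ ln(1 − 2P − Q) − ¼ ln(1 − 2Q).
1 − 2P − Q = 0.744418, giving −½ ln(0.744418) = 0.147576.
1 − 2Q = 0.811748, giving −¼ ln(0.811748) = 0.052141.
d = 0.147576 + 0.052141 = 0.199717.
Under a molecular clock d = 2μt, so t = d/(2μ) = 0.199717 / (2 × 9.0 × 10^-10) = 110.95 million years.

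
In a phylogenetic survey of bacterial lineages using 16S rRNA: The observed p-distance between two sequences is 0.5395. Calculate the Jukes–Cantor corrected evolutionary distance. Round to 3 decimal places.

d = −(3/4) ln(1 − 4p/3) = −0.75 ln(1 − 0.719333) = −0.75 ln(0.280667)
  = −0.75 × (-1.270586) = 0.952940 substitutions/site.

0.953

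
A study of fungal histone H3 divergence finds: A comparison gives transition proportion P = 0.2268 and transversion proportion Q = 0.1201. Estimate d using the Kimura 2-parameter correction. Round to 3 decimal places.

Under the Kimura two-parameter model, d = −½ ln(1 − 2P − Q) − ¼ ln(1 − 2Q).
1 − 2P − Q = 0.4263, giving −½ ln(0.4263) = 0.426306.
1 − 2Q = 0.7598, giving −¼ ln(0.7598) = 0.068675.
d = 0.426306 + 0.068675 = 0.494981.

0.495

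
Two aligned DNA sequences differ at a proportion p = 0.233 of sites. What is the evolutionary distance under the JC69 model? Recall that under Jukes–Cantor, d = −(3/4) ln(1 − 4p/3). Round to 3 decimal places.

d = −(3/4) ln(1 − 4p/3) = −0.75 ln(1 − 0.310667) = −0.75 ln(0.689333)
  = −0.75 × (-0.372031) = 0.279023 substitutions/site.

0.279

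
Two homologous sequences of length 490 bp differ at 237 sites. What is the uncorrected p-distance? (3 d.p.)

p = 237/490 = 0.483673… ≈ 0.484 (to 3 d.p.).

0.484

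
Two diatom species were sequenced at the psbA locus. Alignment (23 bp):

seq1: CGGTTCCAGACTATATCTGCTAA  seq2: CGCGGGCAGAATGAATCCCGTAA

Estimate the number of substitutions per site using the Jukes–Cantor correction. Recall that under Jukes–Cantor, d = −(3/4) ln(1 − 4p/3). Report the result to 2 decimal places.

The sequences differ at 10 of 23 sites (3, 4, 5, 6, 11, 13, 14, 18, 19, 20), so p = 10/23 ≈ 0.434783.
d = −(3/4) ln(1 − 4p/3) = −0.75 ln(1 − 0.579711) = −0.75 ln(0.420289)
  = −0.75 × (-0.866813) = 0.650110 substitutions/site.

0.65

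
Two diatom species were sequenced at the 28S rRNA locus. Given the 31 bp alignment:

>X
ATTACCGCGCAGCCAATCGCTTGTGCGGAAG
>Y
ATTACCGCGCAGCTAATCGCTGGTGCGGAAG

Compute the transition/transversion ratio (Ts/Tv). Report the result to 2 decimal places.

1.00

Transitions are A↔G and C↔T; transversions are all other mismatches.
Transitions: 1. Transversions: 1.
R = 1/1 = 1.00.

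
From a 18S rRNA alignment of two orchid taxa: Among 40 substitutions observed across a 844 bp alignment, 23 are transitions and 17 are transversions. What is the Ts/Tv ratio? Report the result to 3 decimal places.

R = 23/17 = 1.352941… ≈ 1.353 (to 3 d.p.).

1.353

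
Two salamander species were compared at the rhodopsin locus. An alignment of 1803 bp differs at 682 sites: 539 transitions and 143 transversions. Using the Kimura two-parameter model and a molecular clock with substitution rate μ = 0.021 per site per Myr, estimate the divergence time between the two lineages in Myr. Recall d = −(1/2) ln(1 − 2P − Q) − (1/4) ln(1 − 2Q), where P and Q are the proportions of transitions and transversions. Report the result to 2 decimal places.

14.49

P = 539/1803 ≈ 0.298946 and Q = 143/1803 ≈ 0.079312.
Under the Kimura two-parameter model, d = −½ ln(1 − 2P − Q) − ¼ ln(1 − 2Q).
1 − 2P − Q = 0.322796, giving −½ ln(0.322796) = 0.565367.
1 − 2Q = 0.841376, giving −¼ ln(0.841376) = 0.043179.
d = 0.565367 + 0.043179 = 0.608546.
Under a molecular clock d = 2μt, so t = d/(2μ) = 0.608546 / (2 × 0.021) = 14.49 Myr.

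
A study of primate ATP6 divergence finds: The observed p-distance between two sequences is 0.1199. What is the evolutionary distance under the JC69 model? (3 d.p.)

d = −(3/4) ln(1 − 4p/3) = −0.75 ln(1 − 0.159867) = −0.75 ln(0.840133)
  = −0.75 × (-0.174195) = 0.130646 substitutions/site.

0.131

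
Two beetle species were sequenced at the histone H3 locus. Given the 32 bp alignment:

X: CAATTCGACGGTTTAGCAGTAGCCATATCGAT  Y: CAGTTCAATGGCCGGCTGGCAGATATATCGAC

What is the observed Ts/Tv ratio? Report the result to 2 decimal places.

Transitions are A↔G and C↔T; transversions are all other mismatches.
Transitions: 11. Transversions: 3.
R = 11/3 = 3.666666… ≈ 3.67 (to 2 d.p.).

3.67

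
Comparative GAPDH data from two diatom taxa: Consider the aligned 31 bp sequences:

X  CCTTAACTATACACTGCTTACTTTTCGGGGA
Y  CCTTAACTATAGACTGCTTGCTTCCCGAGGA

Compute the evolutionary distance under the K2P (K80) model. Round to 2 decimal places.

0.19

Of 31 sites, 4 differences are transitions and 1 are transversions, so P = 4/31 ≈ 0.129032 and Q = 1/31 ≈ 0.032258.
Under the Kimura two-parameter model, d = −½ ln(1 − 2P − Q) − ¼ ln(1 − 2Q).
1 − 2P − Q = 0.709678, giving −½ ln(0.709678) = 0.171472.
1 − 2Q = 0.935484, giving −¼ ln(0.935484) = 0.016673.
d = 0.171472 + 0.016673 = 0.188145.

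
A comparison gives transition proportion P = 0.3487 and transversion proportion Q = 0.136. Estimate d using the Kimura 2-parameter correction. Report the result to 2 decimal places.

Under the Kimura two-parameter model, d = −½ ln(1 − 2P − Q) − ¼ ln(1 − 2Q).
1 − 2P − Q = 0.1666, giving −½ ln(0.1666) = 0.896080.
1 − 2Q = 0.728, giving −¼ ln(0.728) = 0.079364.
d = 0.896080 + 0.079364 = 0.975444.

0.98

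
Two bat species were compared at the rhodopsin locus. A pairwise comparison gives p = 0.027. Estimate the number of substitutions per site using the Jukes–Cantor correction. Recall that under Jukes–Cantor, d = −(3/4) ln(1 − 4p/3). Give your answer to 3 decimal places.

0.027

d = −(3/4) ln(1 − 4p/3) = −0.75 ln(1 − 0.036) = −0.75 ln(0.964)
  = −0.75 × (-0.036664) = 0.027498 substitutions/site.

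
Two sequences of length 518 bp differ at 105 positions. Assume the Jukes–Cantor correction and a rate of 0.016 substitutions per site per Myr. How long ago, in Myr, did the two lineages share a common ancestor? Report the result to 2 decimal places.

p = 105/518 ≈ 0.202703.
d = −(3/4) ln(1 − 4p/3) = −0.75 ln(1 − 0.270271) = −0.75 ln(0.729729)
  = −0.75 × (-0.315082) = 0.236312 substitutions/site.
Under a molecular clock d = 2μt, so t = d/(2μ) = 0.236312 / (2 × 0.016) = 7.38 Myr.

7.38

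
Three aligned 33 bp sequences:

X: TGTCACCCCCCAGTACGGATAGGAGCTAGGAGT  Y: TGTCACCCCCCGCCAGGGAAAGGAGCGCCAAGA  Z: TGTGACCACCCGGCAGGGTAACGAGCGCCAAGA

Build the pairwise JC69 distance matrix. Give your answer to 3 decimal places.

X–Y: 10/33 sites differ → p ≈ 0.30303, d = −0.75 ln(1 − 0.40404) = 0.388186 ≈ 0.388.
X–Z: 13/33 sites differ → p ≈ 0.393939, d = −0.75 ln(1 − 0.525252) = 0.558728 ≈ 0.559.
Y–Z: 5/33 sites differ → p ≈ 0.151515, d = −0.75 ln(1 − 0.20202) = 0.169254 ≈ 0.169.

d(X,Y) = 0.388, d(X,Z) = 0.559, d(Y,Z) = 0.169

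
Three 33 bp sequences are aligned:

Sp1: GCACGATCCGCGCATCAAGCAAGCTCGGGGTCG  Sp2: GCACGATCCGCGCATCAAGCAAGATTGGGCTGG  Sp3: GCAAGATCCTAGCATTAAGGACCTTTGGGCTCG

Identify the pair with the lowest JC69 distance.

Sp1–Sp2: 4/33 differ, p = 0.121, d = 0.132.
Sp1–Sp3: 10/33 differ, p = 0.303, d = 0.388.
Sp2–Sp3: 9/33 differ, p = 0.273, d = 0.339.
The smallest distance is between Sp1 and Sp2.

Sp1 and Sp2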